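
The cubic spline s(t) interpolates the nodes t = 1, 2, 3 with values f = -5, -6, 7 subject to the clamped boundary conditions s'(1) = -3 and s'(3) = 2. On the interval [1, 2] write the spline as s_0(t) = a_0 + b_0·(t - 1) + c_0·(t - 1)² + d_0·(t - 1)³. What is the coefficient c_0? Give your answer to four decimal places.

-6.2500

Put m_i = s'' at the i-th knot. Here h = (1, 1) and Δ = (-1, 13), so the interior equations h_(i-1)·m_(i-1) + 2(h_(i-1)+h_i)·m_i + h_i·m_(i+1) = 6(Δ_i − Δ_(i-1)) read
  1·m_0 + 4·m_1 + 1·m_2 = 6(Δ_1 - Δ_0) = 84
Clamped end conditions give two more equations: 2h_0·m_0 + h_0·m_1 = 6(Δ_0 - s'(1)) = 12 and h_1·m_1 + 2h_1·m_2 = 6(s'(3) - Δ_1) = -66.
Solving the tridiagonal system: m_0 = -25/2, m_1 = 37, m_2 = -103/2.
On [1, 2], with s_0(t) = a_0 + b_0·(t - 1) + c_0·(t - 1)² + d_0·(t - 1)³: c_0 = m_0/2 = -25/4, d_0 = (m_1 - m_0)/(6h_0) = 33/4, b_0 = Δ_0 - h_0(2m_0 + m_1)/6 = -3.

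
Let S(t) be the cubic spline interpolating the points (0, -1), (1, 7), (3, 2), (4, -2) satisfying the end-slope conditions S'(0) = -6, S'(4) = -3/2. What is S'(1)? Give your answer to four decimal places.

Put m_i = S'' at the i-th knot. Here h = (1, 2, 1) and Δ = (8, -5/2, -4), so the interior equations h_(i-1)·m_(i-1) + 2(h_(i-1)+h_i)·m_i + h_i·m_(i+1) = 6(Δ_i − Δ_(i-1)) read
  1·m_0 + 6·m_1 + 2·m_2 = 6(Δ_1 - Δ_0) = -63
  2·m_1 + 6·m_2 + 1·m_3 = 6(Δ_2 - Δ_1) = -9
Clamped end conditions give two more equations: 2h_0·m_0 + h_0·m_1 = 6(Δ_0 - S'(0)) = 84 and h_2·m_2 + 2h_2·m_3 = 6(S'(4) - Δ_2) = 15.
Hence m_0 = 1833/35, m_1 = -726/35, m_2 = 159/35, m_3 = 183/35.
On [1, 3], S'(t) = b_1 + 2c_1·(t - 1) + 3d_1·(t - 1)² with b_1 = Δ_1 - h_1(2m_1 + m_2)/6 = 687/70, c_1 = m_1/2 = -363/35, d_1 = (m_2 - m_1)/(6h_1) = 59/28. So S'(1) = 687/70.

9.8143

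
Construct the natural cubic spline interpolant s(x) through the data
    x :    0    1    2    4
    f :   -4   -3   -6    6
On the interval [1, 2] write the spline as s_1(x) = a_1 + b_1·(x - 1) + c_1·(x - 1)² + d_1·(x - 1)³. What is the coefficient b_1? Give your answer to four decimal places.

Let M_i = s''(x_i). Step sizes h_i = 1, 1, 2; slopes of the chords Δ_i = (y_(i+1) - y_i)/h_i = 1, -3, 6.
  1·M_0 + 4·M_1 + 1·M_2 = 6(Δ_1 - Δ_0) = -24
  1·M_1 + 6·M_2 + 2·M_3 = 6(Δ_2 - Δ_1) = 54
Natural end conditions: M_0 = M_3 = 0.
Solving the tridiagonal system: M_0 = 0, M_1 = -198/23, M_2 = 240/23, M_3 = 0.
On [1, 2], with s_1(x) = a_1 + b_1·(x - 1) + c_1·(x - 1)² + d_1·(x - 1)³: c_1 = M_1/2 = -99/23, d_1 = (M_2 - M_1)/(6h_1) = 73/23, b_1 = Δ_1 - h_1(2M_1 + M_2)/6 = -43/23.

-1.8696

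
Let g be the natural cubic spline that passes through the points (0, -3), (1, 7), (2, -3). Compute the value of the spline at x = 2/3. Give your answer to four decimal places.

Put m_i = g'' at the i-th knot. Here h = (1, 1) and Δ = (10, -10), so the interior equations h_(i-1)·m_(i-1) + 2(h_(i-1)+h_i)·m_i + h_i·m_(i+1) = 6(Δ_i − Δ_(i-1)) read
  1·m_0 + 4·m_1 + 1·m_2 = 6(Δ_1 - Δ_0) = -120
Natural end conditions: m_0 = m_2 = 0.
Solving the tridiagonal system: m_0 = 0, m_1 = -30, m_2 = 0.
On [0, 1], g(x) = -3 + 15·x + 0·x² - 5·x³.
With x = 2/3: g(2/3) = 149/27.

5.5185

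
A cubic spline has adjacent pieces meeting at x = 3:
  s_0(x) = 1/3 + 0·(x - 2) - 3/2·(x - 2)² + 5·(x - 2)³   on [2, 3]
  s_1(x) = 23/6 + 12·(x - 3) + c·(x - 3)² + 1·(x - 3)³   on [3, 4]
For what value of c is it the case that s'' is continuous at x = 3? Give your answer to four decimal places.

13.5000

s_0''(x) = -3 + 30·(x - 2), so s_0''(3) = 27. On the right, s_1''(3) = 2c, so c = 27/2.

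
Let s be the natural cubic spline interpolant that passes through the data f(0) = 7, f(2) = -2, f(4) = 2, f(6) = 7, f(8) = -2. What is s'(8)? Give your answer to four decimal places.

Put m_i = s'' at the i-th knot. Here h = (2, 2, 2, 2) and Δ = (-9/2, 2, 5/2, -9/2), so the interior equations h_(i-1)·m_(i-1) + 2(h_(i-1)+h_i)·m_i + h_i·m_(i+1) = 6(Δ_i − Δ_(i-1)) read
  2·m_0 + 8·m_1 + 2·m_2 = 6(Δ_1 - Δ_0) = 39
  2·m_1 + 8·m_2 + 2·m_3 = 6(Δ_2 - Δ_1) = 3
  2·m_2 + 8·m_3 + 2·m_4 = 6(Δ_3 - Δ_2) = -42
Natural end conditions: m_0 = m_4 = 0.
Solving the tridiagonal system: m_0 = 0, m_1 = 531/112, m_2 = 15/28, m_3 = -603/112, m_4 = 0.
On [6, 8], s'(x) = b_3 + 2c_3·(x - 6) + 3d_3·(x - 6)² with b_3 = Δ_3 - h_3(2m_3 + m_4)/6 = -51/56, c_3 = m_3/2 = -603/224, d_3 = (m_4 - m_3)/(6h_3) = 201/448. So s'(8) = -705/112.

-6.2946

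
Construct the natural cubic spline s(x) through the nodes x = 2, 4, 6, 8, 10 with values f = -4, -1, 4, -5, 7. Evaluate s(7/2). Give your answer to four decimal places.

Put M_i = s'' at the i-th knot. Here h = (2, 2, 2, 2) and Δ = (3/2, 5/2, -9/2, 6), so the interior equations h_(i-1)·M_(i-1) + 2(h_(i-1)+h_i)·M_i + h_i·M_(i+1) = 6(Δ_i − Δ_(i-1)) read
  2·M_0 + 8·M_1 + 2·M_2 = 6(Δ_1 - Δ_0) = 6
  2·M_1 + 8·M_2 + 2·M_3 = 6(Δ_2 - Δ_1) = -42
  2·M_2 + 8·M_3 + 2·M_4 = 6(Δ_3 - Δ_2) = 63
Natural end conditions: M_0 = M_4 = 0.
Forward elimination and back-substitution give M_0 = 0, M_1 = 321/112, M_2 = -237/28, M_3 = 1119/112, M_4 = 0.
On [2, 4], s(x) = -4 + 61/112·(x - 2) + 0·(x - 2)² + 107/448·(x - 2)³.
With (x - 2) = 3/2: s(7/2) = -1217/512.

-2.3770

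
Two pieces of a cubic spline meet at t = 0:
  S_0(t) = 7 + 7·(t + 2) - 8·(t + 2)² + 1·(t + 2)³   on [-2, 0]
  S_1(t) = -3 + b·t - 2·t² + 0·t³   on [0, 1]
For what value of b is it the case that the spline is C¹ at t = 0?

-13

S_0'(t) = 7 - 16·(t + 2) + 3·(t + 2)², so S_0'(0) = -13. On the right, S_1'(0) = b, so b = -13.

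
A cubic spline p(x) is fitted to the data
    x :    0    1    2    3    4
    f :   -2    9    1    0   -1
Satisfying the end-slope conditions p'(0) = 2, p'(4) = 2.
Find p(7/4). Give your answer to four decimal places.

3.4964

Write m_i for p''(x_i). With h_i = 1, 1, 1, 1 and divided differences Δ_i = 11, -8, -1, -1, the continuity of p' gives the tridiagonal system
  1·m_0 + 4·m_1 + 1·m_2 = 6(Δ_1 - Δ_0) = -114
  1·m_1 + 4·m_2 + 1·m_3 = 6(Δ_2 - Δ_1) = 42
  1·m_2 + 4·m_3 + 1·m_4 = 6(Δ_3 - Δ_2) = 0
Clamped end conditions give two more equations: 2h_0·m_0 + h_0·m_1 = 6(Δ_0 - p'(0)) = 54 and h_3·m_3 + 2h_3·m_4 = 6(p'(4) - Δ_3) = 18.
Hence m_0 = 1419/28, m_1 = -663/14, m_2 = 99/4, m_3 = -135/14, m_4 = 387/28.
On [1, 2], p(x) = 9 + 205/56·(x - 1) - 663/28·(x - 1)² + 673/56·(x - 1)³.
With (x - 1) = 3/4: p(7/4) = 12531/3584.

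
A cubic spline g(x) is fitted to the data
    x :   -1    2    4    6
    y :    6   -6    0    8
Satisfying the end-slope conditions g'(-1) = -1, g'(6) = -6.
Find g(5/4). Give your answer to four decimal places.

-3.5701

With M_i denoting the second derivative at x_i, h_i = 3, 2, 2, and Δ_i = (y_(i+1) − y_i)/h_i = -4, 3, 4:
  3·M_0 + 10·M_1 + 2·M_2 = 6(Δ_1 - Δ_0) = 42
  2·M_1 + 8·M_2 + 2·M_3 = 6(Δ_2 - Δ_1) = 6
Clamped end conditions give two more equations: 2h_0·M_0 + h_0·M_1 = 6(Δ_0 - g'(-1)) = -18 and h_2·M_2 + 2h_2·M_3 = 6(g'(6) - Δ_2) = -60.
Forward elimination and back-substitution give M_0 = -206/37, M_1 = 190/37, M_2 = 136/37, M_3 = -623/37.
On [-1, 2], g(x) = 6 - 1·(x + 1) - 103/37·(x + 1)² + 22/37·(x + 1)³.
With (x + 1) = 9/4: g(5/4) = -4227/1184.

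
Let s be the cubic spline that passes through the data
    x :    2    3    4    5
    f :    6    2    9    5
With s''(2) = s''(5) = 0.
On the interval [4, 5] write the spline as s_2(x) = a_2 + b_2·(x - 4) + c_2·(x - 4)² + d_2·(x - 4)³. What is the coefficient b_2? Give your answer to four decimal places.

3.3333

With m_i denoting the second derivative at x_i, h_i = 1, 1, 1, and Δ_i = (y_(i+1) − y_i)/h_i = -4, 7, -4:
  1·m_0 + 4·m_1 + 1·m_2 = 6(Δ_1 - Δ_0) = 66
  1·m_1 + 4·m_2 + 1·m_3 = 6(Δ_2 - Δ_1) = -66
Natural end conditions: m_0 = m_3 = 0.
Solving the tridiagonal system: m_0 = 0, m_1 = 22, m_2 = -22, m_3 = 0.
On [4, 5], with s_2(x) = a_2 + b_2·(x - 4) + c_2·(x - 4)² + d_2·(x - 4)³: c_2 = m_2/2 = -11, d_2 = (m_3 - m_2)/(6h_2) = 11/3, b_2 = Δ_2 - h_2(2m_2 + m_3)/6 = 10/3.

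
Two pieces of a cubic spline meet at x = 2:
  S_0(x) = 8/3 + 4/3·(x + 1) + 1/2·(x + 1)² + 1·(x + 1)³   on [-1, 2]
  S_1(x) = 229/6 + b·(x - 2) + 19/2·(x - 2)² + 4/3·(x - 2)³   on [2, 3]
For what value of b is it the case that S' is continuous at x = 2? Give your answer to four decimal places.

S_0'(x) = 4/3 + 1·(x + 1) + 3·(x + 1)², so S_0'(2) = 94/3. On the right, S_1'(2) = b, so b = 94/3.

31.3333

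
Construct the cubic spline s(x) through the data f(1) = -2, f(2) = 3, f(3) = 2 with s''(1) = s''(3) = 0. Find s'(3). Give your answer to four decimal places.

-2.5000

Let M_i = s''(x_i). Step sizes h_i = 1, 1; slopes of the chords Δ_i = (y_(i+1) - y_i)/h_i = 5, -1.
  1·M_0 + 4·M_1 + 1·M_2 = 6(Δ_1 - Δ_0) = -36
Natural end conditions: M_0 = M_2 = 0.
Solving the tridiagonal system: M_0 = 0, M_1 = -9, M_2 = 0.
On [2, 3], s'(x) = b_1 + 2c_1·(x - 2) + 3d_1·(x - 2)² with b_1 = Δ_1 - h_1(2M_1 + M_2)/6 = 2, c_1 = M_1/2 = -9/2, d_1 = (M_2 - M_1)/(6h_1) = 3/2. So s'(3) = -5/2.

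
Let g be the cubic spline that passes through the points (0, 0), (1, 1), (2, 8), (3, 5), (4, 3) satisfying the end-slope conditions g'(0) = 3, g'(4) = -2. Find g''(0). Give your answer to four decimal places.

Put σ_i = g'' at the i-th knot. Here h = (1, 1, 1, 1) and Δ = (1, 7, -3, -2), so the interior equations h_(i-1)·σ_(i-1) + 2(h_(i-1)+h_i)·σ_i + h_i·σ_(i+1) = 6(Δ_i − Δ_(i-1)) read
  1·σ_0 + 4·σ_1 + 1·σ_2 = 6(Δ_1 - Δ_0) = 36
  1·σ_1 + 4·σ_2 + 1·σ_3 = 6(Δ_2 - Δ_1) = -60
  1·σ_2 + 4·σ_3 + 1·σ_4 = 6(Δ_3 - Δ_2) = 6
Clamped end conditions give two more equations: 2h_0·σ_0 + h_0·σ_1 = 6(Δ_0 - g'(0)) = -12 and h_3·σ_3 + 2h_3·σ_4 = 6(g'(4) - Δ_3) = 0.
Hence σ_0 = -211/14, σ_1 = 127/7, σ_2 = -43/2, σ_3 = 55/7, σ_4 = -55/14.

-15.0714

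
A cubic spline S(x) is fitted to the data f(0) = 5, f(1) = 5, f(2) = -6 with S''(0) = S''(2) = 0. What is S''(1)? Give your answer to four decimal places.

Write m_i for S''(x_i). With h_i = 1, 1 and divided differences Δ_i = 0, -11, the continuity of S' gives the tridiagonal system
  1·m_0 + 4·m_1 + 1·m_2 = 6(Δ_1 - Δ_0) = -66
Natural end conditions: m_0 = m_2 = 0.
Hence m_0 = 0, m_1 = -33/2, m_2 = 0.

-16.5000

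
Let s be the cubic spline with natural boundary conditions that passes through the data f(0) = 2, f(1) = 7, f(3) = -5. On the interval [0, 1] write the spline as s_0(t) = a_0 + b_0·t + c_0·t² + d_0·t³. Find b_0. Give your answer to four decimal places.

6.8333

With m_i denoting the second derivative at x_i, h_i = 1, 2, and Δ_i = (y_(i+1) − y_i)/h_i = 5, -6:
  1·m_0 + 6·m_1 + 2·m_2 = 6(Δ_1 - Δ_0) = -66
Natural end conditions: m_0 = m_2 = 0.
Solving: m_0 = 0, m_1 = -11, m_2 = 0.
On [0, 1], with s_0(t) = a_0 + b_0·t + c_0·t² + d_0·t³: c_0 = m_0/2 = 0, d_0 = (m_1 - m_0)/(6h_0) = -11/6, b_0 = Δ_0 - h_0(2m_0 + m_1)/6 = 41/6.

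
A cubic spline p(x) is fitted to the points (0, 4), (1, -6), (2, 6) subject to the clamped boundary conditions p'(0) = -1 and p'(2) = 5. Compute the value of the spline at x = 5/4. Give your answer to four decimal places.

-4.2891

Put M_i = p'' at the i-th knot. Here h = (1, 1) and Δ = (-10, 12), so the interior equations h_(i-1)·M_(i-1) + 2(h_(i-1)+h_i)·M_i + h_i·M_(i+1) = 6(Δ_i − Δ_(i-1)) read
  1·M_0 + 4·M_1 + 1·M_2 = 6(Δ_1 - Δ_0) = 132
Clamped end conditions give two more equations: 2h_0·M_0 + h_0·M_1 = 6(Δ_0 - p'(0)) = -54 and h_1·M_1 + 2h_1·M_2 = 6(p'(2) - Δ_1) = -42.
Hence M_0 = -57, M_1 = 60, M_2 = -51.
On [1, 2], p(x) = -6 + 1/2·(x - 1) + 30·(x - 1)² - 37/2·(x - 1)³.
With (x - 1) = 1/4: p(5/4) = -549/128.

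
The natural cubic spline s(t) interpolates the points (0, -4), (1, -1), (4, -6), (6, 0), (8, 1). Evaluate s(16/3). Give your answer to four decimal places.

-2.2221

Write σ_i for s''(x_i). With h_i = 1, 3, 2, 2 and divided differences Δ_i = 3, -5/3, 3, 1/2, the continuity of s' gives the tridiagonal system
  1·σ_0 + 8·σ_1 + 3·σ_2 = 6(Δ_1 - Δ_0) = -28
  3·σ_1 + 10·σ_2 + 2·σ_3 = 6(Δ_2 - Δ_1) = 28
  2·σ_2 + 8·σ_3 + 2·σ_4 = 6(Δ_3 - Δ_2) = -15
Natural end conditions: σ_0 = σ_4 = 0.
Solving: σ_0 = 0, σ_1 = -1445/268, σ_2 = 338/67, σ_3 = -1681/536, σ_4 = 0.
On [4, 6], s(t) = -6 + 1097/1608·(t - 4) + 169/67·(t - 4)² - 4385/6432·(t - 4)³.
With (t - 4) = 4/3: s(16/3) = -24119/10854.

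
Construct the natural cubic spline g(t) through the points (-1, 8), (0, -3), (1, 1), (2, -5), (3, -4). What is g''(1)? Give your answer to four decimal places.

-26.5714

Put m_i = g'' at the i-th knot. Here h = (1, 1, 1, 1) and Δ = (-11, 4, -6, 1), so the interior equations h_(i-1)·m_(i-1) + 2(h_(i-1)+h_i)·m_i + h_i·m_(i+1) = 6(Δ_i − Δ_(i-1)) read
  1·m_0 + 4·m_1 + 1·m_2 = 6(Δ_1 - Δ_0) = 90
  1·m_1 + 4·m_2 + 1·m_3 = 6(Δ_2 - Δ_1) = -60
  1·m_2 + 4·m_3 + 1·m_4 = 6(Δ_3 - Δ_2) = 42
Natural end conditions: m_0 = m_4 = 0.
Hence m_0 = 0, m_1 = 204/7, m_2 = -186/7, m_3 = 120/7, m_4 = 0.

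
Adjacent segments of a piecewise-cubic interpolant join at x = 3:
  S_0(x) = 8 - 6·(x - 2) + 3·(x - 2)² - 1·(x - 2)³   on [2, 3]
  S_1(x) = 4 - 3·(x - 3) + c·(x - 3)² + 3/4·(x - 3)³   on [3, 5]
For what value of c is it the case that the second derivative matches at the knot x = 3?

S_0''(x) = 6 - 6·(x - 2), so S_0''(3) = 0. On the right, S_1''(3) = 2c, so c = 0.

0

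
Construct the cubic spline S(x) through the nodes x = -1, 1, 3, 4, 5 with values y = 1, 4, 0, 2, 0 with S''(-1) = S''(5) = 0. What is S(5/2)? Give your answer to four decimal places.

0.2037

Let M_i = S''(x_i). Step sizes h_i = 2, 2, 1, 1; slopes of the chords Δ_i = (y_(i+1) - y_i)/h_i = 3/2, -2, 2, -2.
  2·M_0 + 8·M_1 + 2·M_2 = 6(Δ_1 - Δ_0) = -21
  2·M_1 + 6·M_2 + 1·M_3 = 6(Δ_2 - Δ_1) = 24
  1·M_2 + 4·M_3 + 1·M_4 = 6(Δ_3 - Δ_2) = -24
Natural end conditions: M_0 = M_4 = 0.
Solving: M_0 = 0, M_1 = -241/56, M_2 = 47/7, M_3 = -215/28, M_4 = 0.
On [1, 3], S(x) = 4 - 115/84·(x - 1) - 241/112·(x - 1)² + 617/672·(x - 1)³.
With (x - 1) = 3/2: S(5/2) = 365/1792.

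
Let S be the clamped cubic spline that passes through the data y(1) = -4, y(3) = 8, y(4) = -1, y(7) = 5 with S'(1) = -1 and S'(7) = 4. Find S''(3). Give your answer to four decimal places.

-24.8095

Write σ_i for S''(x_i). With h_i = 2, 1, 3 and divided differences Δ_i = 6, -9, 2, the continuity of S' gives the tridiagonal system
  2·σ_0 + 6·σ_1 + 1·σ_2 = 6(Δ_1 - Δ_0) = -90
  1·σ_1 + 8·σ_2 + 3·σ_3 = 6(Δ_2 - Δ_1) = 66
Clamped end conditions give two more equations: 2h_0·σ_0 + h_0·σ_1 = 6(Δ_0 - S'(1)) = 42 and h_2·σ_2 + 2h_2·σ_3 = 6(S'(7) - Δ_2) = 12.
Solving: σ_0 = 481/21, σ_1 = -521/21, σ_2 = 274/21, σ_3 = -95/21.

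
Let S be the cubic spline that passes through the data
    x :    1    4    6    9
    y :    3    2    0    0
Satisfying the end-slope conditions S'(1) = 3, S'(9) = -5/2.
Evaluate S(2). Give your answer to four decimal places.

Put σ_i = S'' at the i-th knot. Here h = (3, 2, 3) and Δ = (-1/3, -1, 0), so the interior equations h_(i-1)·σ_(i-1) + 2(h_(i-1)+h_i)·σ_i + h_i·σ_(i+1) = 6(Δ_i − Δ_(i-1)) read
  3·σ_0 + 10·σ_1 + 2·σ_2 = 6(Δ_1 - Δ_0) = -4
  2·σ_1 + 10·σ_2 + 3·σ_3 = 6(Δ_2 - Δ_1) = 6
Clamped end conditions give two more equations: 2h_0·σ_0 + h_0·σ_1 = 6(Δ_0 - S'(1)) = -20 and h_2·σ_2 + 2h_2·σ_3 = 6(S'(9) - Δ_2) = -15.
Solving: σ_0 = -958/273, σ_1 = 32/91, σ_2 = 137/91, σ_3 = -296/91.
On [1, 4], S(x) = 3 + 3·(x - 1) - 479/273·(x - 1)² + 527/2457·(x - 1)³.
With (x - 1) = 1: S(2) = 10958/2457.

4.4599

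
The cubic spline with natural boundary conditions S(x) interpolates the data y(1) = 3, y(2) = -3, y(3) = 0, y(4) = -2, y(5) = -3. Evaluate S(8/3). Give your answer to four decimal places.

Put M_i = S'' at the i-th knot. Here h = (1, 1, 1, 1) and Δ = (-6, 3, -2, -1), so the interior equations h_(i-1)·M_(i-1) + 2(h_(i-1)+h_i)·M_i + h_i·M_(i+1) = 6(Δ_i − Δ_(i-1)) read
  1·M_0 + 4·M_1 + 1·M_2 = 6(Δ_1 - Δ_0) = 54
  1·M_1 + 4·M_2 + 1·M_3 = 6(Δ_2 - Δ_1) = -30
  1·M_2 + 4·M_3 + 1·M_4 = 6(Δ_3 - Δ_2) = 6
Natural end conditions: M_0 = M_4 = 0.
Solving the tridiagonal system: M_0 = 0, M_1 = 117/7, M_2 = -90/7, M_3 = 33/7, M_4 = 0.
On [2, 3], S(x) = -3 - 3/7·(x - 2) + 117/14·(x - 2)² - 69/14·(x - 2)³.
With (x - 2) = 2/3: S(8/3) = -65/63.

-1.0317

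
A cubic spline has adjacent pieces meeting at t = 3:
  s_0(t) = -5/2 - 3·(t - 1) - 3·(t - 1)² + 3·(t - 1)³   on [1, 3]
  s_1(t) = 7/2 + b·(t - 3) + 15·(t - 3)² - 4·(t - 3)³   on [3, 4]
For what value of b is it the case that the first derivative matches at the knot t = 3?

s_0'(t) = -3 - 6·(t - 1) + 9·(t - 1)², so s_0'(3) = 21. On the right, s_1'(3) = b, so b = 21.

21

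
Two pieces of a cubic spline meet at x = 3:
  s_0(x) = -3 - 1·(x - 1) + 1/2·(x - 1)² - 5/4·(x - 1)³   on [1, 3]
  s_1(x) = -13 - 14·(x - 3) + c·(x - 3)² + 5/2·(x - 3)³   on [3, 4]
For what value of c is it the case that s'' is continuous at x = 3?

s_0''(x) = 1 - 15/2·(x - 1), so s_0''(3) = -14. On the right, s_1''(3) = 2c, so c = -7.

-7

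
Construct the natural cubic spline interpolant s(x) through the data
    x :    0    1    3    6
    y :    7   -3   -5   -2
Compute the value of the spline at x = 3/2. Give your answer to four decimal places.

Write M_i for s''(x_i). With h_i = 1, 2, 3 and divided differences Δ_i = -10, -1, 1, the continuity of s' gives the tridiagonal system
  1·M_0 + 6·M_1 + 2·M_2 = 6(Δ_1 - Δ_0) = 54
  2·M_1 + 10·M_2 + 3·M_3 = 6(Δ_2 - Δ_1) = 12
Natural end conditions: M_0 = M_3 = 0.
Forward elimination and back-substitution give M_0 = 0, M_1 = 129/14, M_2 = -9/14, M_3 = 0.
On [1, 3], s(x) = -3 - 97/14·(x - 1) + 129/28·(x - 1)² - 23/28·(x - 1)³.
With (x - 1) = 1/2: s(3/2) = -1213/224.

-5.4152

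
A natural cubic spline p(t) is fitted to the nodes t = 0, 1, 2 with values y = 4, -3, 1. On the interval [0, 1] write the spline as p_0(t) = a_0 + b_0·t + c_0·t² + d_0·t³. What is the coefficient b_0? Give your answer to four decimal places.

-9.7500

Write m_i for p''(x_i). With h_i = 1, 1 and divided differences Δ_i = -7, 4, the continuity of p' gives the tridiagonal system
  1·m_0 + 4·m_1 + 1·m_2 = 6(Δ_1 - Δ_0) = 66
Natural end conditions: m_0 = m_2 = 0.
Forward elimination and back-substitution give m_0 = 0, m_1 = 33/2, m_2 = 0.
On [0, 1], with p_0(t) = a_0 + b_0·t + c_0·t² + d_0·t³: c_0 = m_0/2 = 0, d_0 = (m_1 - m_0)/(6h_0) = 11/4, b_0 = Δ_0 - h_0(2m_0 + m_1)/6 = -39/4.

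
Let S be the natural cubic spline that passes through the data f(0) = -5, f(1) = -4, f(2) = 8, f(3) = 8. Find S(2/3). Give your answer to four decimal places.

-5.7160

Put M_i = S'' at the i-th knot. Here h = (1, 1, 1) and Δ = (1, 12, 0), so the interior equations h_(i-1)·M_(i-1) + 2(h_(i-1)+h_i)·M_i + h_i·M_(i+1) = 6(Δ_i − Δ_(i-1)) read
  1·M_0 + 4·M_1 + 1·M_2 = 6(Δ_1 - Δ_0) = 66
  1·M_1 + 4·M_2 + 1·M_3 = 6(Δ_2 - Δ_1) = -72
Natural end conditions: M_0 = M_3 = 0.
Solving the tridiagonal system: M_0 = 0, M_1 = 112/5, M_2 = -118/5, M_3 = 0.
On [0, 1], S(x) = -5 - 41/15·x + 0·x² + 56/15·x³.
With x = 2/3: S(2/3) = -463/81.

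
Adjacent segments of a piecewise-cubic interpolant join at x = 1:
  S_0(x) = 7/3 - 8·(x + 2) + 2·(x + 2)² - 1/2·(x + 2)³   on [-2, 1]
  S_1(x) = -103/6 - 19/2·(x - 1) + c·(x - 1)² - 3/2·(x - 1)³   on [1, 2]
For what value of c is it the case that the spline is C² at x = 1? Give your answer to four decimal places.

-2.5000

S_0''(x) = 4 - 3·(x + 2), so S_0''(1) = -5. On the right, S_1''(1) = 2c, so c = -5/2.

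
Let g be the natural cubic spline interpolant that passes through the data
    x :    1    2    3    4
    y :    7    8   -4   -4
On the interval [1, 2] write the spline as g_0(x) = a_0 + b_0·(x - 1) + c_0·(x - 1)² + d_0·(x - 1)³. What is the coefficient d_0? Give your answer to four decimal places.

Put M_i = g'' at the i-th knot. Here h = (1, 1, 1) and Δ = (1, -12, 0), so the interior equations h_(i-1)·M_(i-1) + 2(h_(i-1)+h_i)·M_i + h_i·M_(i+1) = 6(Δ_i − Δ_(i-1)) read
  1·M_0 + 4·M_1 + 1·M_2 = 6(Δ_1 - Δ_0) = -78
  1·M_1 + 4·M_2 + 1·M_3 = 6(Δ_2 - Δ_1) = 72
Natural end conditions: M_0 = M_3 = 0.
Hence M_0 = 0, M_1 = -128/5, M_2 = 122/5, M_3 = 0.
On [1, 2], with g_0(x) = a_0 + b_0·(x - 1) + c_0·(x - 1)² + d_0·(x - 1)³: c_0 = M_0/2 = 0, d_0 = (M_1 - M_0)/(6h_0) = -64/15, b_0 = Δ_0 - h_0(2M_0 + M_1)/6 = 79/15.

-4.2667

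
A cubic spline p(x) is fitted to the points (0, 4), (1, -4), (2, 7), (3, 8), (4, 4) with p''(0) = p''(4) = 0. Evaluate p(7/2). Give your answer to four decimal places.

With M_i denoting the second derivative at x_i, h_i = 1, 1, 1, 1, and Δ_i = (y_(i+1) − y_i)/h_i = -8, 11, 1, -4:
  1·M_0 + 4·M_1 + 1·M_2 = 6(Δ_1 - Δ_0) = 114
  1·M_1 + 4·M_2 + 1·M_3 = 6(Δ_2 - Δ_1) = -60
  1·M_2 + 4·M_3 + 1·M_4 = 6(Δ_3 - Δ_2) = -30
Natural end conditions: M_0 = M_4 = 0.
Solving: M_0 = 0, M_1 = 240/7, M_2 = -162/7, M_3 = -12/7, M_4 = 0.
On [3, 4], p(x) = 8 - 24/7·(x - 3) - 6/7·(x - 3)² + 2/7·(x - 3)³.
With (x - 3) = 1/2: p(7/2) = 171/28.

6.1071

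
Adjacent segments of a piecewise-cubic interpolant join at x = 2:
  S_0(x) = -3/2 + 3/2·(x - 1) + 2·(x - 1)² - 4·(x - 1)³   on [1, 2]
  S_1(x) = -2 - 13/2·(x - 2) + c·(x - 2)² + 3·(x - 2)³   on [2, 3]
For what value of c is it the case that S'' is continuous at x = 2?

-10

S_0''(x) = 4 - 24·(x - 1), so S_0''(2) = -20. On the right, S_1''(2) = 2c, so c = -10.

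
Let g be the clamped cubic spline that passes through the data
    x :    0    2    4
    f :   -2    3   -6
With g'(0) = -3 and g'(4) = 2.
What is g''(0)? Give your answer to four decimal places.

14.7500

Put m_i = g'' at the i-th knot. Here h = (2, 2) and Δ = (5/2, -9/2), so the interior equations h_(i-1)·m_(i-1) + 2(h_(i-1)+h_i)·m_i + h_i·m_(i+1) = 6(Δ_i − Δ_(i-1)) read
  2·m_0 + 8·m_1 + 2·m_2 = 6(Δ_1 - Δ_0) = -42
Clamped end conditions give two more equations: 2h_0·m_0 + h_0·m_1 = 6(Δ_0 - g'(0)) = 33 and h_1·m_1 + 2h_1·m_2 = 6(g'(4) - Δ_1) = 39.
Hence m_0 = 59/4, m_1 = -13, m_2 = 65/4.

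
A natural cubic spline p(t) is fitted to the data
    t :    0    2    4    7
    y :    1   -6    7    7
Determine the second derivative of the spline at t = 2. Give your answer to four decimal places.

8.9211

With M_i denoting the second derivative at x_i, h_i = 2, 2, 3, and Δ_i = (y_(i+1) − y_i)/h_i = -7/2, 13/2, 0:
  2·M_0 + 8·M_1 + 2·M_2 = 6(Δ_1 - Δ_0) = 60
  2·M_1 + 10·M_2 + 3·M_3 = 6(Δ_2 - Δ_1) = -39
Natural end conditions: M_0 = M_3 = 0.
Forward elimination and back-substitution give M_0 = 0, M_1 = 339/38, M_2 = -108/19, M_3 = 0.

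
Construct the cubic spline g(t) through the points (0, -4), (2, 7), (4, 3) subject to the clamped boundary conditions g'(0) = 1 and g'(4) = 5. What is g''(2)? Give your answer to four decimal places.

-13.2500

With M_i denoting the second derivative at x_i, h_i = 2, 2, and Δ_i = (y_(i+1) − y_i)/h_i = 11/2, -2:
  2·M_0 + 8·M_1 + 2·M_2 = 6(Δ_1 - Δ_0) = -45
Clamped end conditions give two more equations: 2h_0·M_0 + h_0·M_1 = 6(Δ_0 - g'(0)) = 27 and h_1·M_1 + 2h_1·M_2 = 6(g'(4) - Δ_1) = 42.
Solving: M_0 = 107/8, M_1 = -53/4, M_2 = 137/8.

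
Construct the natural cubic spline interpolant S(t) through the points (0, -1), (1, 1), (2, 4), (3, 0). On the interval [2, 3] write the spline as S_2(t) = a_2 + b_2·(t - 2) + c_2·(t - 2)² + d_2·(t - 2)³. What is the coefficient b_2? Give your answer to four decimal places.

Let σ_i = S''(x_i). Step sizes h_i = 1, 1, 1; slopes of the chords Δ_i = (y_(i+1) - y_i)/h_i = 2, 3, -4.
  1·σ_0 + 4·σ_1 + 1·σ_2 = 6(Δ_1 - Δ_0) = 6
  1·σ_1 + 4·σ_2 + 1·σ_3 = 6(Δ_2 - Δ_1) = -42
Natural end conditions: σ_0 = σ_3 = 0.
Forward elimination and back-substitution give σ_0 = 0, σ_1 = 22/5, σ_2 = -58/5, σ_3 = 0.
On [2, 3], with S_2(t) = a_2 + b_2·(t - 2) + c_2·(t - 2)² + d_2·(t - 2)³: c_2 = σ_2/2 = -29/5, d_2 = (σ_3 - σ_2)/(6h_2) = 29/15, b_2 = Δ_2 - h_2(2σ_2 + σ_3)/6 = -2/15.

-0.1333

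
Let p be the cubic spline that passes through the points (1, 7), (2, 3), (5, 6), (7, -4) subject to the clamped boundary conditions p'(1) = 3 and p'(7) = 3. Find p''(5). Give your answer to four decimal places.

Put M_i = p'' at the i-th knot. Here h = (1, 3, 2) and Δ = (-4, 1, -5), so the interior equations h_(i-1)·M_(i-1) + 2(h_(i-1)+h_i)·M_i + h_i·M_(i+1) = 6(Δ_i − Δ_(i-1)) read
  1·M_0 + 8·M_1 + 3·M_2 = 6(Δ_1 - Δ_0) = 30
  3·M_1 + 10·M_2 + 2·M_3 = 6(Δ_2 - Δ_1) = -36
Clamped end conditions give two more equations: 2h_0·M_0 + h_0·M_1 = 6(Δ_0 - p'(1)) = -42 and h_2·M_2 + 2h_2·M_3 = 6(p'(7) - Δ_2) = 48.
Solving: M_0 = -344/13, M_1 = 142/13, M_2 = -134/13, M_3 = 223/13.

-10.3077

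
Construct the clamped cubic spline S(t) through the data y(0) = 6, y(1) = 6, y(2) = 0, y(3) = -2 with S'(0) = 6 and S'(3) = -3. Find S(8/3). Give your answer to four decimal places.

-1.3333

Put M_i = S'' at the i-th knot. Here h = (1, 1, 1) and Δ = (0, -6, -2), so the interior equations h_(i-1)·M_(i-1) + 2(h_(i-1)+h_i)·M_i + h_i·M_(i+1) = 6(Δ_i − Δ_(i-1)) read
  1·M_0 + 4·M_1 + 1·M_2 = 6(Δ_1 - Δ_0) = -36
  1·M_1 + 4·M_2 + 1·M_3 = 6(Δ_2 - Δ_1) = 24
Clamped end conditions give two more equations: 2h_0·M_0 + h_0·M_1 = 6(Δ_0 - S'(0)) = -36 and h_2·M_2 + 2h_2·M_3 = 6(S'(3) - Δ_2) = -6.
Solving: M_0 = -14, M_1 = -8, M_2 = 10, M_3 = -8.
On [2, 3], S(t) = 0 - 4·(t - 2) + 5·(t - 2)² - 3·(t - 2)³.
With (t - 2) = 2/3: S(8/3) = -4/3.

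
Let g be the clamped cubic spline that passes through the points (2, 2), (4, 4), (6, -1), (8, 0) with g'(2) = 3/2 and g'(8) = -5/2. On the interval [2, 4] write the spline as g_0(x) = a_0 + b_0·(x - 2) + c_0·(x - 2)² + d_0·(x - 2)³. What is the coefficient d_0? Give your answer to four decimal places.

-0.4667

Let M_i = g''(x_i). Step sizes h_i = 2, 2, 2; slopes of the chords Δ_i = (y_(i+1) - y_i)/h_i = 1, -5/2, 1/2.
  2·M_0 + 8·M_1 + 2·M_2 = 6(Δ_1 - Δ_0) = -21
  2·M_1 + 8·M_2 + 2·M_3 = 6(Δ_2 - Δ_1) = 18
Clamped end conditions give two more equations: 2h_0·M_0 + h_0·M_1 = 6(Δ_0 - g'(2)) = -3 and h_2·M_2 + 2h_2·M_3 = 6(g'(8) - Δ_2) = -18.
Solving the tridiagonal system: M_0 = 41/30, M_1 = -127/30, M_2 = 76/15, M_3 = -211/30.
On [2, 4], with g_0(x) = a_0 + b_0·(x - 2) + c_0·(x - 2)² + d_0·(x - 2)³: c_0 = M_0/2 = 41/60, d_0 = (M_1 - M_0)/(6h_0) = -7/15, b_0 = Δ_0 - h_0(2M_0 + M_1)/6 = 3/2.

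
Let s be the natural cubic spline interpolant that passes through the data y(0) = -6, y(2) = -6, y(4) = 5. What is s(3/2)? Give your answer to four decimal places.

Let M_i = s''(x_i). Step sizes h_i = 2, 2; slopes of the chords Δ_i = (y_(i+1) - y_i)/h_i = 0, 11/2.
  2·M_0 + 8·M_1 + 2·M_2 = 6(Δ_1 - Δ_0) = 33
Natural end conditions: M_0 = M_2 = 0.
Solving: M_0 = 0, M_1 = 33/8, M_2 = 0.
On [0, 2], s(x) = -6 - 11/8·x + 0·x² + 11/32·x³.
With x = 3/2: s(3/2) = -1767/256.

-6.9023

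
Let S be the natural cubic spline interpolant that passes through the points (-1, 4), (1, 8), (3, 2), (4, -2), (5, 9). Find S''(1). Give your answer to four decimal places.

Let σ_i = S''(x_i). Step sizes h_i = 2, 2, 1, 1; slopes of the chords Δ_i = (y_(i+1) - y_i)/h_i = 2, -3, -4, 11.
  2·σ_0 + 8·σ_1 + 2·σ_2 = 6(Δ_1 - Δ_0) = -30
  2·σ_1 + 6·σ_2 + 1·σ_3 = 6(Δ_2 - Δ_1) = -6
  1·σ_2 + 4·σ_3 + 1·σ_4 = 6(Δ_3 - Δ_2) = 90
Natural end conditions: σ_0 = σ_4 = 0.
Solving the tridiagonal system: σ_0 = 0, σ_1 = -11/4, σ_2 = -4, σ_3 = 47/2, σ_4 = 0.

-2.7500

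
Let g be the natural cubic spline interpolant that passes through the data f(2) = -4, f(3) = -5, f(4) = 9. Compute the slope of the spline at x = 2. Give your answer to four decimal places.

-4.7500

Write M_i for g''(x_i). With h_i = 1, 1 and divided differences Δ_i = -1, 14, the continuity of g' gives the tridiagonal system
  1·M_0 + 4·M_1 + 1·M_2 = 6(Δ_1 - Δ_0) = 90
Natural end conditions: M_0 = M_2 = 0.
Forward elimination and back-substitution give M_0 = 0, M_1 = 45/2, M_2 = 0.
On [2, 3], g'(x) = b_0 + 2c_0·(x - 2) + 3d_0·(x - 2)² with b_0 = Δ_0 - h_0(2M_0 + M_1)/6 = -19/4, c_0 = M_0/2 = 0, d_0 = (M_1 - M_0)/(6h_0) = 15/4. So g'(2) = -19/4.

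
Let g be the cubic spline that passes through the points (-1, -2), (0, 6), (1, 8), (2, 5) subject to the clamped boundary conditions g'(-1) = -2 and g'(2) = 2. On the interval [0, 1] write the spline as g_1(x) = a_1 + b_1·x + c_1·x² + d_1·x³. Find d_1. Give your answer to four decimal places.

Let M_i = g''(x_i). Step sizes h_i = 1, 1, 1; slopes of the chords Δ_i = (y_(i+1) - y_i)/h_i = 8, 2, -3.
  1·M_0 + 4·M_1 + 1·M_2 = 6(Δ_1 - Δ_0) = -36
  1·M_1 + 4·M_2 + 1·M_3 = 6(Δ_2 - Δ_1) = -30
Clamped end conditions give two more equations: 2h_0·M_0 + h_0·M_1 = 6(Δ_0 - g'(-1)) = 60 and h_2·M_2 + 2h_2·M_3 = 6(g'(2) - Δ_2) = 30.
Hence M_0 = 574/15, M_1 = -248/15, M_2 = -122/15, M_3 = 286/15.
On [0, 1], with g_1(x) = a_1 + b_1·x + c_1·x² + d_1·x³: c_1 = M_1/2 = -124/15, d_1 = (M_2 - M_1)/(6h_1) = 7/5, b_1 = Δ_1 - h_1(2M_1 + M_2)/6 = 133/15.

1.4000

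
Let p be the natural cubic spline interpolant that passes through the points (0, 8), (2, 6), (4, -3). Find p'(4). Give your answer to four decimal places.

Put M_i = p'' at the i-th knot. Here h = (2, 2) and Δ = (-1, -9/2), so the interior equations h_(i-1)·M_(i-1) + 2(h_(i-1)+h_i)·M_i + h_i·M_(i+1) = 6(Δ_i − Δ_(i-1)) read
  2·M_0 + 8·M_1 + 2·M_2 = 6(Δ_1 - Δ_0) = -21
Natural end conditions: M_0 = M_2 = 0.
Hence M_0 = 0, M_1 = -21/8, M_2 = 0.
On [2, 4], p'(x) = b_1 + 2c_1·(x - 2) + 3d_1·(x - 2)² with b_1 = Δ_1 - h_1(2M_1 + M_2)/6 = -11/4, c_1 = M_1/2 = -21/16, d_1 = (M_2 - M_1)/(6h_1) = 7/32. So p'(4) = -43/8.

-5.3750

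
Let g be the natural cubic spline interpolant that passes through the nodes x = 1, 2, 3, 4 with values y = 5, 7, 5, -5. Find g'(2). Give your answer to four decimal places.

0.9333

With M_i denoting the second derivative at x_i, h_i = 1, 1, 1, and Δ_i = (y_(i+1) − y_i)/h_i = 2, -2, -10:
  1·M_0 + 4·M_1 + 1·M_2 = 6(Δ_1 - Δ_0) = -24
  1·M_1 + 4·M_2 + 1·M_3 = 6(Δ_2 - Δ_1) = -48
Natural end conditions: M_0 = M_3 = 0.
Solving the tridiagonal system: M_0 = 0, M_1 = -16/5, M_2 = -56/5, M_3 = 0.
On [2, 3], g'(x) = b_1 + 2c_1·(x - 2) + 3d_1·(x - 2)² with b_1 = Δ_1 - h_1(2M_1 + M_2)/6 = 14/15, c_1 = M_1/2 = -8/5, d_1 = (M_2 - M_1)/(6h_1) = -4/3. So g'(2) = 14/15.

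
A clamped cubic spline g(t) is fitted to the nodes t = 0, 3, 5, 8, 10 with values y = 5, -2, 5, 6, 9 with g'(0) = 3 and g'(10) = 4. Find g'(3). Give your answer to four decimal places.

0.1379

With M_i denoting the second derivative at x_i, h_i = 3, 2, 3, 2, and Δ_i = (y_(i+1) − y_i)/h_i = -7/3, 7/2, 1/3, 3/2:
  3·M_0 + 10·M_1 + 2·M_2 = 6(Δ_1 - Δ_0) = 35
  2·M_1 + 10·M_2 + 3·M_3 = 6(Δ_2 - Δ_1) = -19
  3·M_2 + 10·M_3 + 2·M_4 = 6(Δ_3 - Δ_2) = 7
Clamped end conditions give two more equations: 2h_0·M_0 + h_0·M_1 = 6(Δ_0 - g'(0)) = -32 and h_3·M_3 + 2h_3·M_4 = 6(g'(10) - Δ_3) = 15.
Solving the tridiagonal system: M_0 = -254/29, M_1 = 596/87, M_2 = -629/174, M_3 = 100/87, M_4 = 1105/348.
On [3, 5], g'(t) = b_1 + 2c_1·(t - 3) + 3d_1·(t - 3)² with b_1 = Δ_1 - h_1(2M_1 + M_2)/6 = 4/29, c_1 = M_1/2 = 298/87, d_1 = (M_2 - M_1)/(6h_1) = -607/696. So g'(3) = 4/29.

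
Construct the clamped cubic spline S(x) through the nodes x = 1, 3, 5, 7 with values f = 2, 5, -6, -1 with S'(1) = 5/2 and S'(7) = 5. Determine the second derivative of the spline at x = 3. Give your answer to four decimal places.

Put M_i = S'' at the i-th knot. Here h = (2, 2, 2) and Δ = (3/2, -11/2, 5/2), so the interior equations h_(i-1)·M_(i-1) + 2(h_(i-1)+h_i)·M_i + h_i·M_(i+1) = 6(Δ_i − Δ_(i-1)) read
  2·M_0 + 8·M_1 + 2·M_2 = 6(Δ_1 - Δ_0) = -42
  2·M_1 + 8·M_2 + 2·M_3 = 6(Δ_2 - Δ_1) = 48
Clamped end conditions give two more equations: 2h_0·M_0 + h_0·M_1 = 6(Δ_0 - S'(1)) = -6 and h_2·M_2 + 2h_2·M_3 = 6(S'(7) - Δ_2) = 15.
Forward elimination and back-substitution give M_0 = 73/30, M_1 = -118/15, M_2 = 241/30, M_3 = -4/15.

-7.8667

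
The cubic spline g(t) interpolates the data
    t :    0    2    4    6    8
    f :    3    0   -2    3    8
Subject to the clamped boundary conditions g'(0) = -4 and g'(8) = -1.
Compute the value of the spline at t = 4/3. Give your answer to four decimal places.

0.4735

Put σ_i = g'' at the i-th knot. Here h = (2, 2, 2, 2) and Δ = (-3/2, -1, 5/2, 5/2), so the interior equations h_(i-1)·σ_(i-1) + 2(h_(i-1)+h_i)·σ_i + h_i·σ_(i+1) = 6(Δ_i − Δ_(i-1)) read
  2·σ_0 + 8·σ_1 + 2·σ_2 = 6(Δ_1 - Δ_0) = 3
  2·σ_1 + 8·σ_2 + 2·σ_3 = 6(Δ_2 - Δ_1) = 21
  2·σ_2 + 8·σ_3 + 2·σ_4 = 6(Δ_3 - Δ_2) = 0
Clamped end conditions give two more equations: 2h_0·σ_0 + h_0·σ_1 = 6(Δ_0 - g'(0)) = 15 and h_3·σ_3 + 2h_3·σ_4 = 6(g'(8) - Δ_3) = -21.
Forward elimination and back-substitution give σ_0 = 501/112, σ_1 = -81/56, σ_2 = 45/16, σ_3 = 39/56, σ_4 = -627/112.
On [0, 2], g(t) = 3 - 4·t + 501/224·t² - 221/448·t³.
With t = 4/3: g(4/3) = 179/378.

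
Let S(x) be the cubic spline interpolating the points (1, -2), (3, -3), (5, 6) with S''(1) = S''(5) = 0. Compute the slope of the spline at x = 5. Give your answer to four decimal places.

5.7500

Let m_i = S''(x_i). Step sizes h_i = 2, 2; slopes of the chords Δ_i = (y_(i+1) - y_i)/h_i = -1/2, 9/2.
  2·m_0 + 8·m_1 + 2·m_2 = 6(Δ_1 - Δ_0) = 30
Natural end conditions: m_0 = m_2 = 0.
Solving: m_0 = 0, m_1 = 15/4, m_2 = 0.
On [3, 5], S'(x) = b_1 + 2c_1·(x - 3) + 3d_1·(x - 3)² with b_1 = Δ_1 - h_1(2m_1 + m_2)/6 = 2, c_1 = m_1/2 = 15/8, d_1 = (m_2 - m_1)/(6h_1) = -5/16. So S'(5) = 23/4.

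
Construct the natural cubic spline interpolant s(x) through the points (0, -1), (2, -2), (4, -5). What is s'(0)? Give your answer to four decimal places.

Let σ_i = s''(x_i). Step sizes h_i = 2, 2; slopes of the chords Δ_i = (y_(i+1) - y_i)/h_i = -1/2, -3/2.
  2·σ_0 + 8·σ_1 + 2·σ_2 = 6(Δ_1 - Δ_0) = -6
Natural end conditions: σ_0 = σ_2 = 0.
Forward elimination and back-substitution give σ_0 = 0, σ_1 = -3/4, σ_2 = 0.
On [0, 2], s'(x) = b_0 + 2c_0·x + 3d_0·x² with b_0 = Δ_0 - h_0(2σ_0 + σ_1)/6 = -1/4, c_0 = σ_0/2 = 0, d_0 = (σ_1 - σ_0)/(6h_0) = -1/16. So s'(0) = -1/4.

-0.2500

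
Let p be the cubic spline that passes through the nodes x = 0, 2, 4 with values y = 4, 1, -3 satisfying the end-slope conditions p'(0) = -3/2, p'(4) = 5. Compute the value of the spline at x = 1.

With M_i denoting the second derivative at x_i, h_i = 2, 2, and Δ_i = (y_(i+1) − y_i)/h_i = -3/2, -2:
  2·M_0 + 8·M_1 + 2·M_2 = 6(Δ_1 - Δ_0) = -3
Clamped end conditions give two more equations: 2h_0·M_0 + h_0·M_1 = 6(Δ_0 - p'(0)) = 0 and h_1·M_1 + 2h_1·M_2 = 6(p'(4) - Δ_1) = 42.
Forward elimination and back-substitution give M_0 = 2, M_1 = -4, M_2 = 25/2.
On [0, 2], p(x) = 4 - 3/2·x + 1·x² - 1/2·x³.
With x = 1: p(1) = 3.

3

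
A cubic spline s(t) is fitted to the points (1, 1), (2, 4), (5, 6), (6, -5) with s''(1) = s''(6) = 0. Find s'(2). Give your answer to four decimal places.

3.5939

Put σ_i = s'' at the i-th knot. Here h = (1, 3, 1) and Δ = (3, 2/3, -11), so the interior equations h_(i-1)·σ_(i-1) + 2(h_(i-1)+h_i)·σ_i + h_i·σ_(i+1) = 6(Δ_i − Δ_(i-1)) read
  1·σ_0 + 8·σ_1 + 3·σ_2 = 6(Δ_1 - Δ_0) = -14
  3·σ_1 + 8·σ_2 + 1·σ_3 = 6(Δ_2 - Δ_1) = -70
Natural end conditions: σ_0 = σ_3 = 0.
Solving the tridiagonal system: σ_0 = 0, σ_1 = 98/55, σ_2 = -518/55, σ_3 = 0.
On [2, 5], s'(t) = b_1 + 2c_1·(t - 2) + 3d_1·(t - 2)² with b_1 = Δ_1 - h_1(2σ_1 + σ_2)/6 = 593/165, c_1 = σ_1/2 = 49/55, d_1 = (σ_2 - σ_1)/(6h_1) = -28/45. So s'(2) = 593/165.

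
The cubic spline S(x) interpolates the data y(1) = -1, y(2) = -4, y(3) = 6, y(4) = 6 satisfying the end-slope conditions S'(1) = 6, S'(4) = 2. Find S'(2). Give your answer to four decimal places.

Put M_i = S'' at the i-th knot. Here h = (1, 1, 1) and Δ = (-3, 10, 0), so the interior equations h_(i-1)·M_(i-1) + 2(h_(i-1)+h_i)·M_i + h_i·M_(i+1) = 6(Δ_i − Δ_(i-1)) read
  1·M_0 + 4·M_1 + 1·M_2 = 6(Δ_1 - Δ_0) = 78
  1·M_1 + 4·M_2 + 1·M_3 = 6(Δ_2 - Δ_1) = -60
Clamped end conditions give two more equations: 2h_0·M_0 + h_0·M_1 = 6(Δ_0 - S'(1)) = -54 and h_2·M_2 + 2h_2·M_3 = 6(S'(4) - Δ_2) = 12.
Solving: M_0 = -694/15, M_1 = 578/15, M_2 = -448/15, M_3 = 314/15.
On [2, 3], S'(x) = b_1 + 2c_1·(x - 2) + 3d_1·(x - 2)² with b_1 = Δ_1 - h_1(2M_1 + M_2)/6 = 32/15, c_1 = M_1/2 = 289/15, d_1 = (M_2 - M_1)/(6h_1) = -57/5. So S'(2) = 32/15.

2.1333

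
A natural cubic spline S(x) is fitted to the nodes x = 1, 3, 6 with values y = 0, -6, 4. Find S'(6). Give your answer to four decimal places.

Let M_i = S''(x_i). Step sizes h_i = 2, 3; slopes of the chords Δ_i = (y_(i+1) - y_i)/h_i = -3, 10/3.
  2·M_0 + 10·M_1 + 3·M_2 = 6(Δ_1 - Δ_0) = 38
Natural end conditions: M_0 = M_2 = 0.
Forward elimination and back-substitution give M_0 = 0, M_1 = 19/5, M_2 = 0.
On [3, 6], S'(x) = b_1 + 2c_1·(x - 3) + 3d_1·(x - 3)² with b_1 = Δ_1 - h_1(2M_1 + M_2)/6 = -7/15, c_1 = M_1/2 = 19/10, d_1 = (M_2 - M_1)/(6h_1) = -19/90. So S'(6) = 157/30.

5.2333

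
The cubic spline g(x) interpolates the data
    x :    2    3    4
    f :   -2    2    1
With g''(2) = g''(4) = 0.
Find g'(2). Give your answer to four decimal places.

Let m_i = g''(x_i). Step sizes h_i = 1, 1; slopes of the chords Δ_i = (y_(i+1) - y_i)/h_i = 4, -1.
  1·m_0 + 4·m_1 + 1·m_2 = 6(Δ_1 - Δ_0) = -30
Natural end conditions: m_0 = m_2 = 0.
Solving: m_0 = 0, m_1 = -15/2, m_2 = 0.
On [2, 3], g'(x) = b_0 + 2c_0·(x - 2) + 3d_0·(x - 2)² with b_0 = Δ_0 - h_0(2m_0 + m_1)/6 = 21/4, c_0 = m_0/2 = 0, d_0 = (m_1 - m_0)/(6h_0) = -5/4. So g'(2) = 21/4.

5.2500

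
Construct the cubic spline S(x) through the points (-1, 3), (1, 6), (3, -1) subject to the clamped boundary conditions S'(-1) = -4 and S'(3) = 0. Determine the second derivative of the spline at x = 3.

10

Let M_i = S''(x_i). Step sizes h_i = 2, 2; slopes of the chords Δ_i = (y_(i+1) - y_i)/h_i = 3/2, -7/2.
  2·M_0 + 8·M_1 + 2·M_2 = 6(Δ_1 - Δ_0) = -30
Clamped end conditions give two more equations: 2h_0·M_0 + h_0·M_1 = 6(Δ_0 - S'(-1)) = 33 and h_1·M_1 + 2h_1·M_2 = 6(S'(3) - Δ_1) = 21.
Forward elimination and back-substitution give M_0 = 13, M_1 = -19/2, M_2 = 10.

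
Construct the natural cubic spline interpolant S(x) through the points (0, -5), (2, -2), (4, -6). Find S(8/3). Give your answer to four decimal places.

-2.6852

With M_i denoting the second derivative at x_i, h_i = 2, 2, and Δ_i = (y_(i+1) − y_i)/h_i = 3/2, -2:
  2·M_0 + 8·M_1 + 2·M_2 = 6(Δ_1 - Δ_0) = -21
Natural end conditions: M_0 = M_2 = 0.
Hence M_0 = 0, M_1 = -21/8, M_2 = 0.
On [2, 4], S(x) = -2 - 1/4·(x - 2) - 21/16·(x - 2)² + 7/32·(x - 2)³.
With (x - 2) = 2/3: S(8/3) = -145/54.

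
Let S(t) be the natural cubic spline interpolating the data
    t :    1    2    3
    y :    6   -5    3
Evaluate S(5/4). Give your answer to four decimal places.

Put M_i = S'' at the i-th knot. Here h = (1, 1) and Δ = (-11, 8), so the interior equations h_(i-1)·M_(i-1) + 2(h_(i-1)+h_i)·M_i + h_i·M_(i+1) = 6(Δ_i − Δ_(i-1)) read
  1·M_0 + 4·M_1 + 1·M_2 = 6(Δ_1 - Δ_0) = 114
Natural end conditions: M_0 = M_2 = 0.
Hence M_0 = 0, M_1 = 57/2, M_2 = 0.
On [1, 2], S(t) = 6 - 63/4·(t - 1) + 0·(t - 1)² + 19/4·(t - 1)³.
With (t - 1) = 1/4: S(5/4) = 547/256.

2.1367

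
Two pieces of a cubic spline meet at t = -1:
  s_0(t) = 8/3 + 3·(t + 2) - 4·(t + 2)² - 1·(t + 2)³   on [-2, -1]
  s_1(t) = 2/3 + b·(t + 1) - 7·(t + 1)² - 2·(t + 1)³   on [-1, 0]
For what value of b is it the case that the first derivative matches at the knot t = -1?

-8

s_0'(t) = 3 - 8·(t + 2) - 3·(t + 2)², so s_0'(-1) = -8. On the right, s_1'(-1) = b, so b = -8.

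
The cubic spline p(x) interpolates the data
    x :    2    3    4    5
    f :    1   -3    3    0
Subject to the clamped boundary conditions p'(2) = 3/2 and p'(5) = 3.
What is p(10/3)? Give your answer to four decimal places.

Write M_i for p''(x_i). With h_i = 1, 1, 1 and divided differences Δ_i = -4, 6, -3, the continuity of p' gives the tridiagonal system
  1·M_0 + 4·M_1 + 1·M_2 = 6(Δ_1 - Δ_0) = 60
  1·M_1 + 4·M_2 + 1·M_3 = 6(Δ_2 - Δ_1) = -54
Clamped end conditions give two more equations: 2h_0·M_0 + h_0·M_1 = 6(Δ_0 - p'(2)) = -33 and h_2·M_2 + 2h_2·M_3 = 6(p'(5) - Δ_2) = 36.
Hence M_0 = -158/5, M_1 = 151/5, M_2 = -146/5, M_3 = 163/5.
On [3, 4], p(x) = -3 + 4/5·(x - 3) + 151/10·(x - 3)² - 99/10·(x - 3)³.
With (x - 3) = 1/3: p(10/3) = -64/45.

-1.4222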